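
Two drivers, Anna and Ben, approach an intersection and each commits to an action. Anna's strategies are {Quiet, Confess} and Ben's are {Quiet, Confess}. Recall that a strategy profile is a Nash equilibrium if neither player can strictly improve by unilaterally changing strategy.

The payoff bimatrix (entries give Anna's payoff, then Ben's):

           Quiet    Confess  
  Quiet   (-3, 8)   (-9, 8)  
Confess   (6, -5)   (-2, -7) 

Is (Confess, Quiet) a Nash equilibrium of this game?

At (Confess, Quiet), Anna earns 6; switching to Quiet would give -3, so Anna has no profitable deviation.
Ben earns -5; switching to Confess would give -7, so Ben has no profitable deviation.
Neither player can gain by a unilateral deviation, so this profile is a Nash equilibrium.

Yes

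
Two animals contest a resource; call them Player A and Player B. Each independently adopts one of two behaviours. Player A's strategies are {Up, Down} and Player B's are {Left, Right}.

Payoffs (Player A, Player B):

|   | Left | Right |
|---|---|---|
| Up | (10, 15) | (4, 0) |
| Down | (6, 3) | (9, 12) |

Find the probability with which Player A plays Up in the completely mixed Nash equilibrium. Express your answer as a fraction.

Let p be the probability that Player A plays Up. In a completely mixed equilibrium, Player B must be indifferent between Left and Right.
Player B's expected payoff from Left is 15p + 3(1−p); from Right it is 12(1−p).
Setting these equal: 12p + 3 = −12p + 12, so p = 3/8.

3/8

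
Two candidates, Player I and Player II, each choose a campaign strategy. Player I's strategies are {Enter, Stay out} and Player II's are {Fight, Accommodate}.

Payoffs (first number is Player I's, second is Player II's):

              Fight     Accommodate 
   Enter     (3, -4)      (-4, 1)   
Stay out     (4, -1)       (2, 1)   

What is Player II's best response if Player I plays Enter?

Against Enter, Player II earns -4 from Fight and 1 from Accommodate.
So Accommodate is the best response.

Accommodate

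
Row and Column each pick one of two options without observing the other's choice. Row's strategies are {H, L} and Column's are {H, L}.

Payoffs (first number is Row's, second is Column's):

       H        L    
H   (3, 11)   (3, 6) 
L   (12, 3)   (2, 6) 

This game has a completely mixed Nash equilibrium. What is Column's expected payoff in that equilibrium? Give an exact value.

First find p, the probability Row plays H, from Column's indifference between H and L: 11p + 3(1−p) = 6p + 6(1−p), giving p = 3/8.
Since Column is indifferent in equilibrium, Column's expected payoff equals the payoff from either column against (3/8, 5/8). Using H: 11(3/8) + 3(5/8) = 6.

6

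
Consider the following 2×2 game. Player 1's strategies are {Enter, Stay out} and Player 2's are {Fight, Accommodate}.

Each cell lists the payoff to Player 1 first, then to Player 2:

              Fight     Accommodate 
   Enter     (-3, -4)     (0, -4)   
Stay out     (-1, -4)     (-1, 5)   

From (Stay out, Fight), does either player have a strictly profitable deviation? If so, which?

Player 2

Player 1 at (Stay out, Fight) earns -1; deviating to Enter yields -3 — not better.
Player 2 earns -4; deviating to Accommodate yields 5 — a strict improvement.
Only Player 2 has a strictly profitable deviation.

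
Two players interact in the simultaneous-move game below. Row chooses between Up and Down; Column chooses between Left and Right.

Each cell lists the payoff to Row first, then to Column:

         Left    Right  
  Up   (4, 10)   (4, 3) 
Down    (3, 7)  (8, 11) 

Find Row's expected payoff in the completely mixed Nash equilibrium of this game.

4

First find q, the probability Column plays Left, from Row's indifference between Up and Down: 4q + 4(1−q) = 3q + 8(1−q), giving q = 4/5.
Since Row is indifferent in equilibrium, Row's expected payoff equals the payoff from either row against (4/5, 1/5). Using Up: 4(4/5) + 4(1/5) = 4.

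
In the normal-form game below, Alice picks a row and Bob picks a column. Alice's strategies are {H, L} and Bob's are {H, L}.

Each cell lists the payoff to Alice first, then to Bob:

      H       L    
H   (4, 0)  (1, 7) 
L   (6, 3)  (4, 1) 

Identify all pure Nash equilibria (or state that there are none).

(L, H)

(H, H): Alice prefers L (6 > 4); Bob prefers L (7 > 0) — not an equilibrium.
(H, L): Alice prefers L (4 > 1) — not an equilibrium.
(L, H): Alice gets 6 ≥ 4 from H, and Bob gets 3 ≥ 1 from L — Nash equilibrium.
(L, L): Bob prefers H (3 > 1) — not an equilibrium.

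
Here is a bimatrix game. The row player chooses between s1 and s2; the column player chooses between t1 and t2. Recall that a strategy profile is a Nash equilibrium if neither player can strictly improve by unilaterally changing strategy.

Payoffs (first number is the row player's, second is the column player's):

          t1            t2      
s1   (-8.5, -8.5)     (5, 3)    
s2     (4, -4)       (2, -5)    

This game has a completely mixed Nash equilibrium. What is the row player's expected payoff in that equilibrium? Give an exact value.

74/31

First find y, the probability the column player plays t1, from the row player's indifference between s1 and s2: −8.5y + 5(1−y) = 4y + 2(1−y), giving y = 6/31.
Since the row player is indifferent in equilibrium, the row player's expected payoff equals the payoff from either row against (6/31, 25/31). Using s1: −8.5(6/31) + 5(25/31) = 74/31.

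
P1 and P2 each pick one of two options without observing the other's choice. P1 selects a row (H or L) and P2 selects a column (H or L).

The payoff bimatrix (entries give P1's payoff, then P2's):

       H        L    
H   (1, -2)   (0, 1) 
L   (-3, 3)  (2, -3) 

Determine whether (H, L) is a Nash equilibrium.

No

At (H, L), P1 earns 0; switching to L would give 2, so P1 would deviate.
P2 earns 1; switching to H would give -2, so P2 has no profitable deviation.
Since at least one player can profitably deviate, this is not a Nash equilibrium.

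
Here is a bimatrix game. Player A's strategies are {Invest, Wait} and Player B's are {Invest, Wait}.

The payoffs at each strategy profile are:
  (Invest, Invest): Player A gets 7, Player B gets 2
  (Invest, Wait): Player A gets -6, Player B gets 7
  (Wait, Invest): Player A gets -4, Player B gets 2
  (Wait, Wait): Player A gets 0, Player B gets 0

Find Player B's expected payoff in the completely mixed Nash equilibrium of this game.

2

First find x, the probability Player A plays Invest, from Player B's indifference between Invest and Wait: 2x + 2(1−x) = 7x, giving x = 2/7.
Since Player B is indifferent in equilibrium, Player B's expected payoff equals the payoff from either column against (2/7, 5/7). Using Invest: 2(2/7) + 2(5/7) = 2.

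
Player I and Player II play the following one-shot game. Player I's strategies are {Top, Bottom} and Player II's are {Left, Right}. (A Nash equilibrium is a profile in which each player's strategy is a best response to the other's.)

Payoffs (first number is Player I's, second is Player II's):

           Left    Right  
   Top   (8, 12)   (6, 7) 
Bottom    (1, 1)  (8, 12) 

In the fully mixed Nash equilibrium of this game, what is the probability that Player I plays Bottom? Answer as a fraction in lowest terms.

Let x be the probability that Player I plays Top. In a completely mixed equilibrium, Player II must be indifferent between Left and Right.
Player II's expected payoff from Left is 12x + (1−x); from Right it is 7x + 12(1−x).
Setting these equal: 11x + 1 = −5x + 12, so x = 11/16.
Therefore Player I plays Bottom with probability 1 − 11/16 = 5/16.

5/16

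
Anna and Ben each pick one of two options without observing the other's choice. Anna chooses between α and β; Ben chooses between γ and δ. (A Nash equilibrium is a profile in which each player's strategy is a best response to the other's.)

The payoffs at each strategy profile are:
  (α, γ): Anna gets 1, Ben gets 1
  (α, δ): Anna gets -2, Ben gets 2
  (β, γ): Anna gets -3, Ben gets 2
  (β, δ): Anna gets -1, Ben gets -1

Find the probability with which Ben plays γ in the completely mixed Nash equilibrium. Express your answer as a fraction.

Let c be the probability that Ben plays γ. In a completely mixed equilibrium, Anna must be indifferent between α and β.
Anna's expected payoff from α is c − 2(1−c); from β it is −3c − (1−c).
Setting these equal: 3c − 2 = −2c − 1, so c = 1/5.

1/5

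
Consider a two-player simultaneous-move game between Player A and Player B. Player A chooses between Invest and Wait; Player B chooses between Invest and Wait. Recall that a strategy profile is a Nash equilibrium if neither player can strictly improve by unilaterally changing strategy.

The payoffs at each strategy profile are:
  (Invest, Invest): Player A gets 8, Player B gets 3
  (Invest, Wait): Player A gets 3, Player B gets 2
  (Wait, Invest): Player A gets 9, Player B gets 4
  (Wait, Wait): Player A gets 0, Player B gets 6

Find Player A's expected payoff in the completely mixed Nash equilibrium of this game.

First find y, the probability Player B plays Invest, from Player A's indifference between Invest and Wait: 8y + 3(1−y) = 9y, giving y = 3/4.
Since Player A is indifferent in equilibrium, Player A's expected payoff equals the payoff from either row against (3/4, 1/4). Using Invest: 8(3/4) + 3(1/4) = 27/4.

27/4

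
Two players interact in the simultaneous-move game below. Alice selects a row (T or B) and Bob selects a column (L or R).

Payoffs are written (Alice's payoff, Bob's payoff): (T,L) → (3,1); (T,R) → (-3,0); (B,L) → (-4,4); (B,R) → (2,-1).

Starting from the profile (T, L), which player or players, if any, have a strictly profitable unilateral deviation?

Alice at (T, L) earns 3; deviating to B yields -4 — not better.
Bob earns 1; deviating to R yields 0 — not better.
Neither player can strictly improve; the profile is a Nash equilibrium.

Neither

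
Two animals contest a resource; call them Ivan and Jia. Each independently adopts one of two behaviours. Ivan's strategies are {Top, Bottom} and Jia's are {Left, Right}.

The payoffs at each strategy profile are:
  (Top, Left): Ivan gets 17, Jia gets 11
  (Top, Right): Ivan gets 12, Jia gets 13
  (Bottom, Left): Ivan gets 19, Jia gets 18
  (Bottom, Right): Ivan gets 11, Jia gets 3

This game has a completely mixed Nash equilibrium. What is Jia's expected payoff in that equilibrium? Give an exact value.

First find p, the probability Ivan plays Top, from Jia's indifference between Left and Right: 11p + 18(1−p) = 13p + 3(1−p), giving p = 15/17.
Since Jia is indifferent in equilibrium, Jia's expected payoff equals the payoff from either column against (15/17, 2/17). Using Left: 11(15/17) + 18(2/17) = 201/17.

201/17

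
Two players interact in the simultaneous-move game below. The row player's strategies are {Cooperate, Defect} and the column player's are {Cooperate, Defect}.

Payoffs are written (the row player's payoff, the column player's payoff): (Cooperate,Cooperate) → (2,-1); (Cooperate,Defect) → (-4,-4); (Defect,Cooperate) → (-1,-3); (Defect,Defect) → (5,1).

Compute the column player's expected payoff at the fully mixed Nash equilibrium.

-13/7

First find p, the probability the row player plays Cooperate, from the column player's indifference between Cooperate and Defect: −p − 3(1−p) = −4p + (1−p), giving p = 4/7.
Since the column player is indifferent in equilibrium, the column player's expected payoff equals the payoff from either column against (4/7, 3/7). Using Cooperate: −(4/7) − 3(3/7) = -13/7.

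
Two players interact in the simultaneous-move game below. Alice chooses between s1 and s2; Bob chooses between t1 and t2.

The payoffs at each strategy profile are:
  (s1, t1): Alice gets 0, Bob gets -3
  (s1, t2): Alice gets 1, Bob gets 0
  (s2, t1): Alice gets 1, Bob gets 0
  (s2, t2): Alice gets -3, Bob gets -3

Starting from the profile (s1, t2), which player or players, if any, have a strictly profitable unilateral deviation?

Alice at (s1, t2) earns 1; deviating to s2 yields -3 — not better.
Bob earns 0; deviating to t1 yields -3 — not better.
Neither player can strictly improve; the profile is a Nash equilibrium.

Neither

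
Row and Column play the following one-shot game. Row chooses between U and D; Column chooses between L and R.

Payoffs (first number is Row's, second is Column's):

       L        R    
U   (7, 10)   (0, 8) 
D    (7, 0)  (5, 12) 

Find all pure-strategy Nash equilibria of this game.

(U, L) and (D, R)

(U, L): Row gets 7 ≥ 7 from D, and Column gets 10 ≥ 8 from R — Nash equilibrium.
(U, R): Row prefers D (5 > 0); Column prefers L (10 > 8) — not an equilibrium.
(D, L): Column prefers R (12 > 0) — not an equilibrium.
(D, R): Row gets 5 ≥ 0 from U, and Column gets 12 ≥ 0 from L — Nash equilibrium.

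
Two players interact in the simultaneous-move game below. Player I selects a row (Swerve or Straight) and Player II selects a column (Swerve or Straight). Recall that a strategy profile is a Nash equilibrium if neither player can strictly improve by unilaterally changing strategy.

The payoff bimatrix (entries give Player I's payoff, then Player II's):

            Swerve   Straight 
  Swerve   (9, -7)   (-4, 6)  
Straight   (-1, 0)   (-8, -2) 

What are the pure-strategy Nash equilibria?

(Swerve, Straight)

(Swerve, Swerve): Player II prefers Straight (6 > -7) — not an equilibrium.
(Swerve, Straight): Player I gets -4 ≥ -8 from Straight, and Player II gets 6 ≥ -7 from Swerve — Nash equilibrium.
(Straight, Swerve): Player I prefers Swerve (9 > -1) — not an equilibrium.
(Straight, Straight): Player I prefers Swerve (-4 > -8); Player II prefers Swerve (0 > -2) — not an equilibrium.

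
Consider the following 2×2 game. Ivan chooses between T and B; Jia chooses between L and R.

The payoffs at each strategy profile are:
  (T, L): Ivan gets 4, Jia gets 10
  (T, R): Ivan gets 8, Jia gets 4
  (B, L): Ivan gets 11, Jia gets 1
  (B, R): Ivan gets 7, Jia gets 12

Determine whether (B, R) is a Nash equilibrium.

No

At (B, R), Ivan earns 7; switching to T would give 8, so Ivan would deviate.
Jia earns 12; switching to L would give 1, so Jia has no profitable deviation.
Since at least one player can profitably deviate, this is not a Nash equilibrium.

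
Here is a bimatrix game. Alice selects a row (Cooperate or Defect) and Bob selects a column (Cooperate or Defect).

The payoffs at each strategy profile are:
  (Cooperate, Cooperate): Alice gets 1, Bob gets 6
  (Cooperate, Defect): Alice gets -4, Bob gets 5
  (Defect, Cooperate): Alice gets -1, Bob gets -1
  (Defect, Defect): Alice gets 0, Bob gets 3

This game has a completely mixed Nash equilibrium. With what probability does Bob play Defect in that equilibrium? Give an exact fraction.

Let c be the probability that Bob plays Cooperate. In a completely mixed equilibrium, Alice must be indifferent between Cooperate and Defect.
Alice's expected payoff from Cooperate is c − 4(1−c); from Defect it is −c.
Setting these equal: 5c − 4 = −c, so c = 2/3.
Therefore Bob plays Defect with probability 1 − 2/3 = 1/3.

1/3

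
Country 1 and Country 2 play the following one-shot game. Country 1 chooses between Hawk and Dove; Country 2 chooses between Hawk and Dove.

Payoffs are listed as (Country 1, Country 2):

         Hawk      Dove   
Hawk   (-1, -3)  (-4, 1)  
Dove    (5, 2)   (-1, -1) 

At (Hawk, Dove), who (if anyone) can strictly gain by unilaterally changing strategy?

Country 1

Country 1 at (Hawk, Dove) earns -4; deviating to Dove yields -1 — a strict improvement.
Country 2 earns 1; deviating to Hawk yields -3 — not better.
Only Country 1 has a strictly profitable deviation.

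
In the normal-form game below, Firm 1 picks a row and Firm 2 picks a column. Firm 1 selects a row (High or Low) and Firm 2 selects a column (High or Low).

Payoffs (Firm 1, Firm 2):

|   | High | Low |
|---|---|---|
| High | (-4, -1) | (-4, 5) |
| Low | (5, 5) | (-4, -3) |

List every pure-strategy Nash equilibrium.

(High, High): Firm 1 prefers Low (5 > -4); Firm 2 prefers Low (5 > -1) — not an equilibrium.
(High, Low): Firm 1 gets -4 ≥ -4 from Low, and Firm 2 gets 5 ≥ -1 from High — Nash equilibrium.
(Low, High): Firm 1 gets 5 ≥ -4 from High, and Firm 2 gets 5 ≥ -3 from Low — Nash equilibrium.
(Low, Low): Firm 2 prefers High (5 > -3) — not an equilibrium.

(High, Low) and (Low, High)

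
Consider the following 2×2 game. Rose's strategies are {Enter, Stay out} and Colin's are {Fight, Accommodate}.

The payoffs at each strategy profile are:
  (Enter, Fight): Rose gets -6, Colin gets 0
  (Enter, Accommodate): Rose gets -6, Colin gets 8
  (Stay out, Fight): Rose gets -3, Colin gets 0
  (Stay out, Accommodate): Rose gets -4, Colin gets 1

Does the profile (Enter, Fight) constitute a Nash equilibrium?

No

At (Enter, Fight), Rose earns -6; switching to Stay out would give -3, so Rose would deviate.
Colin earns 0; switching to Accommodate would give 8, so Colin would deviate.
Since at least one player can profitably deviate, this is not a Nash equilibrium.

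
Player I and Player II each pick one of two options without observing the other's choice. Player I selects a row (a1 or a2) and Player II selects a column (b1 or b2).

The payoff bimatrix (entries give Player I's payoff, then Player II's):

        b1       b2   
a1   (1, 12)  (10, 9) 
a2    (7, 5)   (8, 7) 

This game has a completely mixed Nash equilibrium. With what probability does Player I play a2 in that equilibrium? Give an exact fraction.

3/5

Let r be the probability that Player I plays a1. In a completely mixed equilibrium, Player II must be indifferent between b1 and b2.
Player II's expected payoff from b1 is 12r + 5(1−r); from b2 it is 9r + 7(1−r).
Setting these equal: 7r + 5 = 2r + 7, so r = 2/5.
Therefore Player I plays a2 with probability 1 − 2/5 = 3/5.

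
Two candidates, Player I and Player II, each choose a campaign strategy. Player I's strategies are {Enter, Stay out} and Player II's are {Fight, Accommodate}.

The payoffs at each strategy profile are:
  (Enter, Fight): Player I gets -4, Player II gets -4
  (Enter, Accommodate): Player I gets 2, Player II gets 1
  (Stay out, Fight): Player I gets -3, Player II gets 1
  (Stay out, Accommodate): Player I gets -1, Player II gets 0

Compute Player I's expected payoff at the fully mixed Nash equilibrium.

-5/2

First find y, the probability Player II plays Fight, from Player I's indifference between Enter and Stay out: −4y + 2(1−y) = −3y − (1−y), giving y = 3/4.
Since Player I is indifferent in equilibrium, Player I's expected payoff equals the payoff from either row against (3/4, 1/4). Using Enter: −4(3/4) + 2(1/4) = -5/2.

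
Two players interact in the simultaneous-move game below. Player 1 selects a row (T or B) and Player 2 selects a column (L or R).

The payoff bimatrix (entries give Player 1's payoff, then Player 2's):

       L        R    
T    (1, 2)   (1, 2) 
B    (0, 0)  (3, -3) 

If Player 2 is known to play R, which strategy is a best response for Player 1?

B

Against R, Player 1 earns 1 from T and 3 from B.
So B is the best response.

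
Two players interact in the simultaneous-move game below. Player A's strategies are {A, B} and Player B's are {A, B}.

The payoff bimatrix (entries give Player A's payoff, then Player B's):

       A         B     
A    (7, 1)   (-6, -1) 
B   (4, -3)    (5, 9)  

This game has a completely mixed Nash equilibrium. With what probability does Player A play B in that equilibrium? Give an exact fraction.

Let x be the probability that Player A plays A. In a completely mixed equilibrium, Player B must be indifferent between A and B.
Player B's expected payoff from A is x − 3(1−x); from B it is −x + 9(1−x).
Setting these equal: 4x − 3 = −10x + 9, so x = 6/7.
Therefore Player A plays B with probability 1 − 6/7 = 1/7.

1/7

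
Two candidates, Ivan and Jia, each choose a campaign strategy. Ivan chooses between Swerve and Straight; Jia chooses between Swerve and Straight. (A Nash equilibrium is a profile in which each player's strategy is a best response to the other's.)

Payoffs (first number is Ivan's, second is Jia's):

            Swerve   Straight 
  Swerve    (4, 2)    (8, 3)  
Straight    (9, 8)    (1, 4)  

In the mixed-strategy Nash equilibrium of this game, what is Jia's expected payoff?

First find p, the probability Ivan plays Swerve, from Jia's indifference between Swerve and Straight: 2p + 8(1−p) = 3p + 4(1−p), giving p = 4/5.
Since Jia is indifferent in equilibrium, Jia's expected payoff equals the payoff from either column against (4/5, 1/5). Using Swerve: 2(4/5) + 8(1/5) = 16/5.

16/5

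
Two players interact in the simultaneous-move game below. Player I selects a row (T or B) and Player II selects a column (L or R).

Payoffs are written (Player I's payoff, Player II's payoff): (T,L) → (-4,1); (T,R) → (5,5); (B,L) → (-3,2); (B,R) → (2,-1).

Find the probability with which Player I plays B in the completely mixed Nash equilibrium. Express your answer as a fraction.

4/7

Let p be the probability that Player I plays T. In a completely mixed equilibrium, Player II must be indifferent between L and R.
Player II's expected payoff from L is p + 2(1−p); from R it is 5p − (1−p).
Setting these equal: −p + 2 = 6p − 1, so p = 3/7.
Therefore Player I plays B with probability 1 − 3/7 = 4/7.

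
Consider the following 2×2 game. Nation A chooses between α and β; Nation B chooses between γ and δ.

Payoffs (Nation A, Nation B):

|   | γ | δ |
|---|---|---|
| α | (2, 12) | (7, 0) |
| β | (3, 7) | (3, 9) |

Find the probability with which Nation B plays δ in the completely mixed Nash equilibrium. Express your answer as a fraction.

Let y be the probability that Nation B plays γ. In a completely mixed equilibrium, Nation A must be indifferent between α and β.
Nation A's expected payoff from α is 2y + 7(1−y); from β it is 3y + 3(1−y).
Setting these equal: −5y + 7 = 3, so y = 4/5.
Therefore Nation B plays δ with probability 1 − 4/5 = 1/5.

1/5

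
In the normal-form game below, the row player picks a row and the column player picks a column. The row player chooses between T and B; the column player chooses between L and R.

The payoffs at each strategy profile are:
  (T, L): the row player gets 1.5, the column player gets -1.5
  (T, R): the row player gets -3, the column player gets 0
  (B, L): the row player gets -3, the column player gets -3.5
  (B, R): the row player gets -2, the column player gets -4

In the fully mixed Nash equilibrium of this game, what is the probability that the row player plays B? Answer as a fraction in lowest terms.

Let p be the probability that the row player plays T. In a completely mixed equilibrium, the column player must be indifferent between L and R.
The column player's expected payoff from L is −1.5p − 3.5(1−p); from R it is −4(1−p).
Setting these equal: 2p − 3.5 = 4p − 4, so p = 1/4.
Therefore the row player plays B with probability 1 − 1/4 = 3/4.

3/4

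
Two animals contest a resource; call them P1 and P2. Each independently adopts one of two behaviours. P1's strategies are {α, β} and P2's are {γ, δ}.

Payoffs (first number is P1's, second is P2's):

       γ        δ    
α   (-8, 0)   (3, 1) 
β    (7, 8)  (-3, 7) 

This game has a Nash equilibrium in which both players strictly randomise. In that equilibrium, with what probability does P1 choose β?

Let p be the probability that P1 plays α. In a completely mixed equilibrium, P2 must be indifferent between γ and δ.
P2's expected payoff from γ is 8(1−p); from δ it is p + 7(1−p).
Setting these equal: −8p + 8 = −6p + 7, so p = 1/2.
Therefore P1 plays β with probability 1 − 1/2 = 1/2.

1/2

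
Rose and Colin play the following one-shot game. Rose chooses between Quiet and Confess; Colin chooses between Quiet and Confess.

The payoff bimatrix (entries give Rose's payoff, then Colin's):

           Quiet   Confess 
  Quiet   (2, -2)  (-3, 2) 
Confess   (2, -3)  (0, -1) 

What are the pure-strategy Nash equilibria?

(Quiet, Quiet): Colin prefers Confess (2 > -2) — not an equilibrium.
(Quiet, Confess): Rose prefers Confess (0 > -3) — not an equilibrium.
(Confess, Quiet): Colin prefers Confess (-1 > -3) — not an equilibrium.
(Confess, Confess): Rose gets 0 ≥ -3 from Quiet, and Colin gets -1 ≥ -3 from Quiet — Nash equilibrium.

(Confess, Confess)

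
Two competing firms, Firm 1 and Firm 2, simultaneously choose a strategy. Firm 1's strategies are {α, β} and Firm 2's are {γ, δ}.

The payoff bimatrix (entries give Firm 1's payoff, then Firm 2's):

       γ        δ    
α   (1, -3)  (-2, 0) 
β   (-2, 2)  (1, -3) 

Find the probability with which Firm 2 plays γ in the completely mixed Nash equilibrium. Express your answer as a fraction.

1/2

Let y be the probability that Firm 2 plays γ. In a completely mixed equilibrium, Firm 1 must be indifferent between α and β.
Firm 1's expected payoff from α is y − 2(1−y); from β it is −2y + (1−y).
Setting these equal: 3y − 2 = −3y + 1, so y = 1/2.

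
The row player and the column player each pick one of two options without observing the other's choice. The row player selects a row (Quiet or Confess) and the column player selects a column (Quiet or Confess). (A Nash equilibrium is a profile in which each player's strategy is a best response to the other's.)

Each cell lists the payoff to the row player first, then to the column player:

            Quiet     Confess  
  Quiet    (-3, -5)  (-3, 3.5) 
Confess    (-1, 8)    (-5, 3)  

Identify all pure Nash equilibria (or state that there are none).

(Quiet, Confess) and (Confess, Quiet)

(Quiet, Quiet): the row player prefers Confess (-1 > -3); the column player prefers Confess (3.5 > -5) — not an equilibrium.
(Quiet, Confess): the row player gets -3 ≥ -5 from Confess, and the column player gets 3.5 ≥ -5 from Quiet — Nash equilibrium.
(Confess, Quiet): the row player gets -1 ≥ -3 from Quiet, and the column player gets 8 ≥ 3 from Confess — Nash equilibrium.
(Confess, Confess): the row player prefers Quiet (-3 > -5); the column player prefers Quiet (8 > 3) — not an equilibrium.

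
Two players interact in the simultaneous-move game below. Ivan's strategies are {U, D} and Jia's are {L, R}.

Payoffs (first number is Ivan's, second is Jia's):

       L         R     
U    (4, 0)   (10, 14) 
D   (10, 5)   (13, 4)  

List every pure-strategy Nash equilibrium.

(U, L): Ivan prefers D (10 > 4); Jia prefers R (14 > 0) — not an equilibrium.
(U, R): Ivan prefers D (13 > 10) — not an equilibrium.
(D, L): Ivan gets 10 ≥ 4 from U, and Jia gets 5 ≥ 4 from R — Nash equilibrium.
(D, R): Jia prefers L (5 > 4) — not an equilibrium.

(D, L)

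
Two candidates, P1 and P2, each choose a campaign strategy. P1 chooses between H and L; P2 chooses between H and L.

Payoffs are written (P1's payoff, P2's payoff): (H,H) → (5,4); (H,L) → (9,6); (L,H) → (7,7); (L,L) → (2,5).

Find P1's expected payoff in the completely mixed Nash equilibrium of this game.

53/9

First find y, the probability P2 plays H, from P1's indifference between H and L: 5y + 9(1−y) = 7y + 2(1−y), giving y = 7/9.
Since P1 is indifferent in equilibrium, P1's expected payoff equals the payoff from either row against (7/9, 2/9). Using H: 5(7/9) + 9(2/9) = 53/9.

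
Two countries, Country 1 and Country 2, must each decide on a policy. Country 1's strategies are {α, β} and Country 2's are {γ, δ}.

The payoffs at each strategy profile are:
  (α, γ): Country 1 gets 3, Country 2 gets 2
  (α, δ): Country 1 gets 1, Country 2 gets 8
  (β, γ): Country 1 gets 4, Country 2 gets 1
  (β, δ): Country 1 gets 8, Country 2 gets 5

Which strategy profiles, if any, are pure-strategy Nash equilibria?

(α, γ): Country 1 prefers β (4 > 3); Country 2 prefers δ (8 > 2) — not an equilibrium.
(α, δ): Country 1 prefers β (8 > 1) — not an equilibrium.
(β, γ): Country 2 prefers δ (5 > 1) — not an equilibrium.
(β, δ): Country 1 gets 8 ≥ 1 from α, and Country 2 gets 5 ≥ 1 from γ — Nash equilibrium.

(β, δ)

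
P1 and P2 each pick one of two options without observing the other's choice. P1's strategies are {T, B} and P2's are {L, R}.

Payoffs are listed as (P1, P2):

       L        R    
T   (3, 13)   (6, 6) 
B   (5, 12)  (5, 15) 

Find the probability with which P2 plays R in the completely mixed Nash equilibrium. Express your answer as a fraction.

2/3

Let c be the probability that P2 plays L. In a completely mixed equilibrium, P1 must be indifferent between T and B.
P1's expected payoff from T is 3c + 6(1−c); from B it is 5c + 5(1−c).
Setting these equal: −3c + 6 = 5, so c = 1/3.
Therefore P2 plays R with probability 1 − 1/3 = 2/3.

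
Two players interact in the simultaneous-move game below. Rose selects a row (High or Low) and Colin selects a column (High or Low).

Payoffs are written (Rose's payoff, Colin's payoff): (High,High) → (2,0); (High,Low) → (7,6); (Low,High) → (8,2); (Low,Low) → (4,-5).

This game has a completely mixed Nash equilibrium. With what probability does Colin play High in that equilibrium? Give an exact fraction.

1/3

Let y be the probability that Colin plays High. In a completely mixed equilibrium, Rose must be indifferent between High and Low.
Rose's expected payoff from High is 2y + 7(1−y); from Low it is 8y + 4(1−y).
Setting these equal: −5y + 7 = 4y + 4, so y = 1/3.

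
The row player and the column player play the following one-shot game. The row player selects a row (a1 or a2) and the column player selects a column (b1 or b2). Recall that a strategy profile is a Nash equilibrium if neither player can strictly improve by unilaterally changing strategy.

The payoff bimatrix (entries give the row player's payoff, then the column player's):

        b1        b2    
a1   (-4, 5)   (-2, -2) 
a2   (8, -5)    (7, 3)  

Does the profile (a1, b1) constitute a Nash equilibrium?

At (a1, b1), the row player earns -4; switching to a2 would give 8, so the row player would deviate.
The column player earns 5; switching to b2 would give -2, so the column player has no profitable deviation.
Since at least one player can profitably deviate, this is not a Nash equilibrium.

No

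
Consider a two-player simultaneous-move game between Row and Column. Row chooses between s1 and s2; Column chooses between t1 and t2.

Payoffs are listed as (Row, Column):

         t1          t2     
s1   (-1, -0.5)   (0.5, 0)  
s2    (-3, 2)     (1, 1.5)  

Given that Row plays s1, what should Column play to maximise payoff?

t2

Against s1, Column earns -0.5 from t1 and 0 from t2.
So t2 is the best response.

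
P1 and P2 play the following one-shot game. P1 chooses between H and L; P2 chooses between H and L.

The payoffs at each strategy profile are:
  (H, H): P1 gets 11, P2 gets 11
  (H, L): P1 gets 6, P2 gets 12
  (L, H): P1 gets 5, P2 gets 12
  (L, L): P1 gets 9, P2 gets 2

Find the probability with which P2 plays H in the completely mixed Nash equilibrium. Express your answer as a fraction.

1/3

Let y be the probability that P2 plays H. In a completely mixed equilibrium, P1 must be indifferent between H and L.
P1's expected payoff from H is 11y + 6(1−y); from L it is 5y + 9(1−y).
Setting these equal: 5y + 6 = −4y + 9, so y = 1/3.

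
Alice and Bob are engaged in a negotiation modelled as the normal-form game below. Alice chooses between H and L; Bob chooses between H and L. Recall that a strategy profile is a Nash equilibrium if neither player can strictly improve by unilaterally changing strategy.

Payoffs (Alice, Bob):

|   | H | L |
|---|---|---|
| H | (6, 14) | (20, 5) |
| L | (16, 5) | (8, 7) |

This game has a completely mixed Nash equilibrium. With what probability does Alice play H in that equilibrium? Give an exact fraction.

2/11

Let x be the probability that Alice plays H. In a completely mixed equilibrium, Bob must be indifferent between H and L.
Bob's expected payoff from H is 14x + 5(1−x); from L it is 5x + 7(1−x).
Setting these equal: 9x + 5 = −2x + 7, so x = 2/11.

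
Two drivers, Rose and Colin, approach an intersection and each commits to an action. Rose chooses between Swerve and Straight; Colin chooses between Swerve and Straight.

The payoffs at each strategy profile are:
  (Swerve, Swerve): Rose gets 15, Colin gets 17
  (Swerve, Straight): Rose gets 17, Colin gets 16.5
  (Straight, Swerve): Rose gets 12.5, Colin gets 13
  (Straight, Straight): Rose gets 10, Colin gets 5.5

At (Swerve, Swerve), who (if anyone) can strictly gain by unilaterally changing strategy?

Neither

Rose at (Swerve, Swerve) earns 15; deviating to Straight yields 12.5 — not better.
Colin earns 17; deviating to Straight yields 16.5 — not better.
Neither player can strictly improve; the profile is a Nash equilibrium.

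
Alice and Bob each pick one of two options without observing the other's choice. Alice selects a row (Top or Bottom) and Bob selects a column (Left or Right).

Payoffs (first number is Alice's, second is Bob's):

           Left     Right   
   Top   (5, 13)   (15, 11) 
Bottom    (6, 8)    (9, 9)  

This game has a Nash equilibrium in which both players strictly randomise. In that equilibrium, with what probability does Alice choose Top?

Let r be the probability that Alice plays Top. In a completely mixed equilibrium, Bob must be indifferent between Left and Right.
Bob's expected payoff from Left is 13r + 8(1−r); from Right it is 11r + 9(1−r).
Setting these equal: 5r + 8 = 2r + 9, so r = 1/3.

1/3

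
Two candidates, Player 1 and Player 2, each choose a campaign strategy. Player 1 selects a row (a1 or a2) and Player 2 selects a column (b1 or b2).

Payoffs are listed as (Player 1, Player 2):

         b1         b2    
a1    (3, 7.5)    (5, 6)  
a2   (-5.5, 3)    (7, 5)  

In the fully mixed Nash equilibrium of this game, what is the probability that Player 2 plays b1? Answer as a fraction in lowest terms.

4/21

Let y be the probability that Player 2 plays b1. In a completely mixed equilibrium, Player 1 must be indifferent between a1 and a2.
Player 1's expected payoff from a1 is 3y + 5(1−y); from a2 it is −5.5y + 7(1−y).
Setting these equal: −2y + 5 = −12.5y + 7, so y = 4/21.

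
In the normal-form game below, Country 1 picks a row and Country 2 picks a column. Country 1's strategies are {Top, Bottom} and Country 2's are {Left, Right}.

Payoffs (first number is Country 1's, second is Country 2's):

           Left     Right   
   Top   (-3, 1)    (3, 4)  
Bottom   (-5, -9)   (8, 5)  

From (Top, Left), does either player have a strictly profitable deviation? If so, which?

Country 2

Country 1 at (Top, Left) earns -3; deviating to Bottom yields -5 — not better.
Country 2 earns 1; deviating to Right yields 4 — a strict improvement.
Only Country 2 has a strictly profitable deviation.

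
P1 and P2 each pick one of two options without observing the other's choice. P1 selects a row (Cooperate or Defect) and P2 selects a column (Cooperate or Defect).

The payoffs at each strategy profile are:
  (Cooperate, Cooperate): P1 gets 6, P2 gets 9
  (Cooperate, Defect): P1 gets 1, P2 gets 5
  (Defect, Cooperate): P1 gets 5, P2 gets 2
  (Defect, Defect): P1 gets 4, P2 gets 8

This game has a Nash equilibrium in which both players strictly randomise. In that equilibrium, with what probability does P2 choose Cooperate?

3/4

Let c be the probability that P2 plays Cooperate. In a completely mixed equilibrium, P1 must be indifferent between Cooperate and Defect.
P1's expected payoff from Cooperate is 6c + (1−c); from Defect it is 5c + 4(1−c).
Setting these equal: 5c + 1 = c + 4, so c = 3/4.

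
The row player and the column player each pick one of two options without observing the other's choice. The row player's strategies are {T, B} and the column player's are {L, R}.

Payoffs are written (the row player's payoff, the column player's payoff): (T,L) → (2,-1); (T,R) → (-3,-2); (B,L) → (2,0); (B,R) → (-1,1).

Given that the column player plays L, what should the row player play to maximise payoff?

either — both T and B are best responses

Against L, the row player earns 2 from T and 2 from B.
So either strategy is a best response.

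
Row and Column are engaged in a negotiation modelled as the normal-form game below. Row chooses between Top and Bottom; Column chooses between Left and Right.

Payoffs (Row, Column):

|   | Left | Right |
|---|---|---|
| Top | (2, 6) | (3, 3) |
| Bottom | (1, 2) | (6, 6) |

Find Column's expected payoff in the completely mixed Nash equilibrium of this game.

30/7

First find x, the probability Row plays Top, from Column's indifference between Left and Right: 6x + 2(1−x) = 3x + 6(1−x), giving x = 4/7.
Since Column is indifferent in equilibrium, Column's expected payoff equals the payoff from either column against (4/7, 3/7). Using Left: 6(4/7) + 2(3/7) = 30/7.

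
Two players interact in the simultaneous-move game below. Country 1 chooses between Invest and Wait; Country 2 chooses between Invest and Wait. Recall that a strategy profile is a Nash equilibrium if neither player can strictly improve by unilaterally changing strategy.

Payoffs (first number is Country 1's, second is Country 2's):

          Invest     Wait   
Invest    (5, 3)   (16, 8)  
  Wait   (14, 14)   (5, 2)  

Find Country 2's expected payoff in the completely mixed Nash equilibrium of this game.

106/17

First find p, the probability Country 1 plays Invest, from Country 2's indifference between Invest and Wait: 3p + 14(1−p) = 8p + 2(1−p), giving p = 12/17.
Since Country 2 is indifferent in equilibrium, Country 2's expected payoff equals the payoff from either column against (12/17, 5/17). Using Invest: 3(12/17) + 14(5/17) = 106/17.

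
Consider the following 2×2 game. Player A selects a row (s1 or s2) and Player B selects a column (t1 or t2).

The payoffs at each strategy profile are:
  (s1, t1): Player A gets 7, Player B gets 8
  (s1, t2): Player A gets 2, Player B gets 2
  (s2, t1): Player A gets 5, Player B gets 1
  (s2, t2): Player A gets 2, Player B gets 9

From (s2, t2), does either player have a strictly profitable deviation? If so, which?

Player A at (s2, t2) earns 2; deviating to s1 yields 2 — not better.
Player B earns 9; deviating to t1 yields 1 — not better.
Neither player can strictly improve; the profile is a Nash equilibrium.

Neither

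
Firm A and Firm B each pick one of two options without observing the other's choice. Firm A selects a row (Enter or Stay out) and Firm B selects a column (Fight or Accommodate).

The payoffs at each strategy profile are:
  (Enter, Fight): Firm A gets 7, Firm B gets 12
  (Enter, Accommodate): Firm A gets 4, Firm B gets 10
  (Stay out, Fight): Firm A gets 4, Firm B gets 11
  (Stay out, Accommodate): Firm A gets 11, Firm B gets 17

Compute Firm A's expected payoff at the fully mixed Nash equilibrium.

First find y, the probability Firm B plays Fight, from Firm A's indifference between Enter and Stay out: 7y + 4(1−y) = 4y + 11(1−y), giving y = 7/10.
Since Firm A is indifferent in equilibrium, Firm A's expected payoff equals the payoff from either row against (7/10, 3/10). Using Enter: 7(7/10) + 4(3/10) = 61/10.

61/10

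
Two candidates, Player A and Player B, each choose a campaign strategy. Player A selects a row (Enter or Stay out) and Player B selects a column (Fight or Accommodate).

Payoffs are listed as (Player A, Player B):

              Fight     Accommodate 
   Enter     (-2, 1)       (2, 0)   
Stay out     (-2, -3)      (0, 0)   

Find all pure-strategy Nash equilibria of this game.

(Enter, Fight): Player A gets -2 ≥ -2 from Stay out, and Player B gets 1 ≥ 0 from Accommodate — Nash equilibrium.
(Enter, Accommodate): Player B prefers Fight (1 > 0) — not an equilibrium.
(Stay out, Fight): Player B prefers Accommodate (0 > -3) — not an equilibrium.
(Stay out, Accommodate): Player A prefers Enter (2 > 0) — not an equilibrium.

(Enter, Fight)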